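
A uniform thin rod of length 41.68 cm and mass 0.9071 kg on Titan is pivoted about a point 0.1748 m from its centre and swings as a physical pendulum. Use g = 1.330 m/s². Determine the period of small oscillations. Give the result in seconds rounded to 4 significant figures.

For a physical pendulum T = 2π√(I/(mgd)), with d = 0.17480 m from pivot to centre of mass.
I_cm = mL²/12 = 0.9071 × 0.4168²/12 = 0.013132 kg·m²; I = I_cm + md² = 0.013132 + 0.9071 × 0.17480² = 0.040848 kg·m².
T = 2π√(0.040848/(0.9071 × 1.330 × 0.17480)) = 2.765 s.

2.765 s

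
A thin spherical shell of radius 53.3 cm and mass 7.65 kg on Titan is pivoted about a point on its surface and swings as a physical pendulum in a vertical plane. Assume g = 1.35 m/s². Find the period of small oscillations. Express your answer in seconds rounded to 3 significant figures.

I_cm = (2/3)mr² = 1.449 kg·m². The pivot is at distance d = 0.533 m from the centre of mass.
By the parallel-axis theorem, I = I_cm + md² = 1.449 + 2.173 = 3.622 kg·m².
T = 2π√(I/(mgd)) = 2π√(3.622/(7.65 × 1.35 × 0.533)) = 5.10 s.

5.10 s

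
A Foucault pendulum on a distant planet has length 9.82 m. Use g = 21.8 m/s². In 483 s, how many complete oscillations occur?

T = 2π√(L/g) = 2π√(9.82/21.8) = 4.217 s.
Number of complete oscillations = ⌊483/4.217⌋ = ⌊114.5⌋ = 114.

114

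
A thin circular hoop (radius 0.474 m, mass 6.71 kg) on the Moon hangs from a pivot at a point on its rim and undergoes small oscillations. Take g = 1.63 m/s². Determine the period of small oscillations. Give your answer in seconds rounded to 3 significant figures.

I_cm = mr² = 1.508 kg·m². The pivot is at distance d = 0.474 m from the centre of mass.
By the parallel-axis theorem, I = I_cm + md² = 1.508 + 1.508 = 3.015 kg·m².
T = 2π√(I/(mgd)) = 2π√(3.015/(6.71 × 1.63 × 0.474)) = 4.79 s.

4.79 s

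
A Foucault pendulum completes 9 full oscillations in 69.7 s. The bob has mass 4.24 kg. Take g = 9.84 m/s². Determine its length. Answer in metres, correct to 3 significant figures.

T = 69.7/9 = 7.744 s.
From T = 2π√(L/g), L = gT²/(4π²) = 9.84 × 7.744²/(4π²) = 14.9 m.

14.9 m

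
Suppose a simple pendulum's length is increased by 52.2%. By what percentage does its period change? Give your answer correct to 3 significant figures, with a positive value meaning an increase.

T ∝ √L, so T'/T = √(1.522) = 1.234.
Percentage change in T = (1.234 − 1) × 100% = 23.4%.

23.4%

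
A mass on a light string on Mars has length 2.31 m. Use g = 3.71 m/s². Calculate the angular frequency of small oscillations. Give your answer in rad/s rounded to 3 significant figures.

ω = √(g/L) = √(3.71/2.31) = 1.27 rad/s.

1.27 rad/s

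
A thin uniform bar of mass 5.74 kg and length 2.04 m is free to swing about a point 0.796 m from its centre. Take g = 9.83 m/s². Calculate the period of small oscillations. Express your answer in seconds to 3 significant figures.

For a physical pendulum T = 2π√(I/(mgd)), with d = 0.7960 m from pivot to centre of mass.
I_cm = mL²/12 = 5.74 × 2.04²/12 = 1.991 kg·m²; I = I_cm + md² = 1.991 + 5.74 × 0.7960² = 5.628 kg·m².
T = 2π√(5.628/(5.74 × 9.83 × 0.7960)) = 2.22 s.

2.22 s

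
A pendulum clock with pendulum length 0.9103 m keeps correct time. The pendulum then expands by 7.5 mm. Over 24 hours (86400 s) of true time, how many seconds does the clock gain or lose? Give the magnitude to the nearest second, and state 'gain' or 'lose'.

lose 354 s

T ∝ √L, so T'/T = √(0.91780/0.9103) = 1.00411.
In 86400 s of true time the clock registers 86400/1.00411 = 86046.3 s, so it loses 354 s.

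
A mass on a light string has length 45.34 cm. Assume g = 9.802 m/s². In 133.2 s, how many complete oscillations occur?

T = 2π√(L/g) = 2π√(0.4534/9.802) = 1.3513 s.
Number of complete oscillations = ⌊133.2/1.3513⌋ = ⌊98.569⌋ = 98.

98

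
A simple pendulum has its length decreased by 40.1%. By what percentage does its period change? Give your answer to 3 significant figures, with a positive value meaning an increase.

-22.6%

T ∝ √L, so T'/T = √(0.5990) = 0.7740.
Percentage change in T = (0.7740 − 1) × 100% = -22.6%.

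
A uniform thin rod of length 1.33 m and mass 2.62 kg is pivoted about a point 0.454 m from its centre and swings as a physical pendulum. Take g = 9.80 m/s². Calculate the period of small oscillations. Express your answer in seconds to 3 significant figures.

1.77 s

For a physical pendulum T = 2π√(I/(mgd)), with d = 0.4540 m from pivot to centre of mass.
I_cm = mL²/12 = 2.62 × 1.33²/12 = 0.3862 kg·m²; I = I_cm + md² = 0.3862 + 2.62 × 0.4540² = 0.9262 kg·m².
T = 2π√(0.9262/(2.62 × 9.80 × 0.4540)) = 1.77 s.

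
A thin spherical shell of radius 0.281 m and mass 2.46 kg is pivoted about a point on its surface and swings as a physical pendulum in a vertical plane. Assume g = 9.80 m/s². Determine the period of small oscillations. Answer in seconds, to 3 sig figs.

I_cm = (2/3)mr² = 0.1295 kg·m². The pivot is at distance d = 0.281 m from the centre of mass.
By the parallel-axis theorem, I = I_cm + md² = 0.1295 + 0.1942 = 0.3237 kg·m².
T = 2π√(I/(mgd)) = 2π√(0.3237/(2.46 × 9.80 × 0.281)) = 1.37 s.

1.37 s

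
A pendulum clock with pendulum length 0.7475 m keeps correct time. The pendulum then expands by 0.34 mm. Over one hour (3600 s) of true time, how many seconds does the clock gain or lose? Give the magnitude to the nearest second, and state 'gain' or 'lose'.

T ∝ √L, so T'/T = √(0.74784/0.7475) = 1.00023.
In 3600 s of true time the clock registers 3600/1.00023 = 3599.2 s, so it loses 1 s.

lose 1 s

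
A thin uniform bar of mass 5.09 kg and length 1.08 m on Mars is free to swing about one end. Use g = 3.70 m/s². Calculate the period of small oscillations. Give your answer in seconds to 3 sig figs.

For a physical pendulum T = 2π√(I/(mgd)), with d = 0.5400 m from pivot to centre of mass.
I_cm = mL²/12 = 5.09 × 1.08²/12 = 0.4947 kg·m²; I = I_cm + md² = 0.4947 + 5.09 × 0.5400² = 1.979 kg·m².
T = 2π√(1.979/(5.09 × 3.70 × 0.5400)) = 2.77 s.

2.77 s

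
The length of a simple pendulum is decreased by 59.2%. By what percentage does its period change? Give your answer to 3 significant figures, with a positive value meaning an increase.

T ∝ √L, so T'/T = √(0.4080) = 0.6387.
Percentage change in T = (0.6387 − 1) × 100% = -36.1%.

-36.1%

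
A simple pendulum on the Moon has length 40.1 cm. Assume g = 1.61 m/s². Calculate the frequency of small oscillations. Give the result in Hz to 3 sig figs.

0.319 Hz

T = 2π√(L/g) = 2π√(0.401/1.61) = 3.136 s, so f = 1/T = 0.319 Hz.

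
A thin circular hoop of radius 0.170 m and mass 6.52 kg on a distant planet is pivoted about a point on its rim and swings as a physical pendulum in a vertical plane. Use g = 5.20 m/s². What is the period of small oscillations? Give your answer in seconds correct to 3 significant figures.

I_cm = mr² = 0.1884 kg·m². The pivot is at distance d = 0.170 m from the centre of mass.
By the parallel-axis theorem, I = I_cm + md² = 0.1884 + 0.1884 = 0.3769 kg·m².
T = 2π√(I/(mgd)) = 2π√(0.3769/(6.52 × 5.20 × 0.170)) = 1.61 s.

1.61 s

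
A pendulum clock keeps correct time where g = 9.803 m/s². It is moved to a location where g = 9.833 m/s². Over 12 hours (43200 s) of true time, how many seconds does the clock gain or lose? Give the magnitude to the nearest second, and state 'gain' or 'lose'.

The clock's period scales as T ∝ 1/√g, so T'/T = √(9.803/9.833) = 0.998473.
In 43200 s of true time the clock registers 43200/0.998473 = 43266.1 s, so it gains 66 s.

gain 66 s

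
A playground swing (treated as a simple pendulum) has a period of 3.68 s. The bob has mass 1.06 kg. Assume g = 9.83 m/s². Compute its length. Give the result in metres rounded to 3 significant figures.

3.37 m

From T = 2π√(L/g), L = gT²/(4π²) = 9.83 × 3.680²/(4π²) = 3.37 m.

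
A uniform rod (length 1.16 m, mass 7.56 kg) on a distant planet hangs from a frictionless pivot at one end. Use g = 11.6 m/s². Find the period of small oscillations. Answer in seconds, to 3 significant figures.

For a physical pendulum T = 2π√(I/(mgd)), with d = 0.5800 m from pivot to centre of mass.
I_cm = mL²/12 = 7.56 × 1.16²/12 = 0.8477 kg·m²; I = I_cm + md² = 0.8477 + 7.56 × 0.5800² = 3.391 kg·m².
T = 2π√(3.391/(7.56 × 11.6 × 0.5800)) = 1.62 s.

1.62 s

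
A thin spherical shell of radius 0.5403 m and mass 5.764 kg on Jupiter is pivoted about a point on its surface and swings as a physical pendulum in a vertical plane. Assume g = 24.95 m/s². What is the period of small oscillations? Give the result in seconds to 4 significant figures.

I_cm = (2/3)mr² = 1.1218 kg·m². The pivot is at distance d = 0.5403 m from the centre of mass.
By the parallel-axis theorem, I = I_cm + md² = 1.1218 + 1.6827 = 2.8044 kg·m².
T = 2π√(I/(mgd)) = 2π√(2.8044/(5.764 × 24.95 × 0.5403)) = 1.194 s.

1.194 s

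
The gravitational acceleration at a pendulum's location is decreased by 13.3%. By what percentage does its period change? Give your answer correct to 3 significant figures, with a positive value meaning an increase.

7.40%

T ∝ 1/√g, so T'/T = 1/√(0.8670) = 1.074.
Percentage change in T = (1.074 − 1) × 100% = 7.40%.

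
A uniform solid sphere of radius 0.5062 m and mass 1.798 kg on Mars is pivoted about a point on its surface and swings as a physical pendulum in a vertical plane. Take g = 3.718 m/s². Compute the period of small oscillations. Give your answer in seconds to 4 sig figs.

I_cm = (2/5)mr² = 0.18429 kg·m². The pivot is at distance d = 0.5062 m from the centre of mass.
By the parallel-axis theorem, I = I_cm + md² = 0.18429 + 0.46072 = 0.64500 kg·m².
T = 2π√(I/(mgd)) = 2π√(0.64500/(1.798 × 3.718 × 0.5062)) = 2.743 s.

2.743 s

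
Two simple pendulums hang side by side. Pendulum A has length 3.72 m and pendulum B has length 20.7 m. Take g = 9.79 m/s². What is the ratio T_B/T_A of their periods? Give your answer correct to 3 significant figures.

2.36

T ∝ √L, so T_B/T_A = √(L_B/L_A) = √(20.7/3.72) = 2.36.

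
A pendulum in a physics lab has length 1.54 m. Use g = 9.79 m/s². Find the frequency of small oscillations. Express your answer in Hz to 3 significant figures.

0.401 Hz

T = 2π√(L/g) = 2π√(1.54/9.79) = 2.492 s, so f = 1/T = 0.401 Hz.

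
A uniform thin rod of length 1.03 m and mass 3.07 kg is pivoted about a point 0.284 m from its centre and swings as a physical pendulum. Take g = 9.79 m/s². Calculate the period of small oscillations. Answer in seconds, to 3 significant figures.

For a physical pendulum T = 2π√(I/(mgd)), with d = 0.2840 m from pivot to centre of mass.
I_cm = mL²/12 = 3.07 × 1.03²/12 = 0.2714 kg·m²; I = I_cm + md² = 0.2714 + 3.07 × 0.2840² = 0.5190 kg·m².
T = 2π√(0.5190/(3.07 × 9.79 × 0.2840)) = 1.55 s.

1.55 s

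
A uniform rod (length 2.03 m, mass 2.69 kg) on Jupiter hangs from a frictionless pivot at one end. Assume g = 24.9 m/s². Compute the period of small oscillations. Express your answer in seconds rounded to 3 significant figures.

For a physical pendulum T = 2π√(I/(mgd)), with d = 1.015 m from pivot to centre of mass.
I_cm = mL²/12 = 2.69 × 2.03²/12 = 0.9238 kg·m²; I = I_cm + md² = 0.9238 + 2.69 × 1.015² = 3.695 kg·m².
T = 2π√(3.695/(2.69 × 24.9 × 1.015)) = 1.46 s.

1.46 s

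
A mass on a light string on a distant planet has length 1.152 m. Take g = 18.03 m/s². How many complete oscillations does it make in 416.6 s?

262

T = 2π√(L/g) = 2π√(1.152/18.03) = 1.5882 s.
Number of complete oscillations = ⌊416.6/1.5882⌋ = ⌊262.31⌋ = 262.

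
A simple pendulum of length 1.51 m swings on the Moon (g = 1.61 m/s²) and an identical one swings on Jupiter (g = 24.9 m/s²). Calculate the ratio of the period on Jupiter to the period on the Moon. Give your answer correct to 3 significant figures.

T ∝ 1/√g, so T₂/T₁ = √(g₁/g₂) = √(1.61/24.9) = 0.254.

0.254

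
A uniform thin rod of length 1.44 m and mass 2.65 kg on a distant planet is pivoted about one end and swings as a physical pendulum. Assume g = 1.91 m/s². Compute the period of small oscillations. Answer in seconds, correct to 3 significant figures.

4.45 s

For a physical pendulum T = 2π√(I/(mgd)), with d = 0.7200 m from pivot to centre of mass.
I_cm = mL²/12 = 2.65 × 1.44²/12 = 0.4579 kg·m²; I = I_cm + md² = 0.4579 + 2.65 × 0.7200² = 1.832 kg·m².
T = 2π√(1.832/(2.65 × 1.91 × 0.7200)) = 4.45 s.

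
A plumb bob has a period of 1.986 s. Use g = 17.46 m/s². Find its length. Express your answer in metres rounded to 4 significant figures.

From T = 2π√(L/g), L = gT²/(4π²) = 17.46 × 1.9860²/(4π²) = 1.744 m.

1.744 m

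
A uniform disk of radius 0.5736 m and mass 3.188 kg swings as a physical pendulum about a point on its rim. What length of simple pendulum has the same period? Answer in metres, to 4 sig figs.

The equivalent simple-pendulum length is L_eq = I/(md), where I is about the pivot and d = 0.57360 m.
I_cm = ½mR² = 0.52445 kg·m², so I = I_cm + md² = 0.52445 + 1.0489 = 1.5734 kg·m².
L_eq = 1.5734/(3.188 × 0.57360) = 0.8604 m.

0.8604 m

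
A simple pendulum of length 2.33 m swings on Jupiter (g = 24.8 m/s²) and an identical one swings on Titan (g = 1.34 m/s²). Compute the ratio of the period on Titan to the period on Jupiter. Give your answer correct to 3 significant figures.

T ∝ 1/√g, so T₂/T₁ = √(g₁/g₂) = √(24.8/1.34) = 4.30.

4.30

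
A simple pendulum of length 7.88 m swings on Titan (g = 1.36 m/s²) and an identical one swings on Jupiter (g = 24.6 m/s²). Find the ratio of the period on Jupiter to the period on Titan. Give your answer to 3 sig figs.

0.235

T ∝ 1/√g, so T₂/T₁ = √(g₁/g₂) = √(1.36/24.6) = 0.235.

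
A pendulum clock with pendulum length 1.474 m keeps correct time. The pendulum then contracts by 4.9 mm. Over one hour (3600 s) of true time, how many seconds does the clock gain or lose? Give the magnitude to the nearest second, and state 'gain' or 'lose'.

gain 6 s

T ∝ √L, so T'/T = √(1.46910/1.474) = 0.998336.
In 3600 s of true time the clock registers 3600/0.998336 = 3606.0 s, so it gains 6 s.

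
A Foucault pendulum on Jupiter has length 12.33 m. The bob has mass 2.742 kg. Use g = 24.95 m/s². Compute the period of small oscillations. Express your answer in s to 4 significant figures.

T = 2π√(L/g) = 2π√(12.33/24.95) = 2π × 0.70299 = 4.417 s.

4.417 s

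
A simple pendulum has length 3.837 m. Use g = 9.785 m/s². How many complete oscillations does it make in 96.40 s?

T = 2π√(L/g) = 2π√(3.837/9.785) = 3.9346 s.
Number of complete oscillations = ⌊96.40/3.9346⌋ = ⌊24.501⌋ = 24.

24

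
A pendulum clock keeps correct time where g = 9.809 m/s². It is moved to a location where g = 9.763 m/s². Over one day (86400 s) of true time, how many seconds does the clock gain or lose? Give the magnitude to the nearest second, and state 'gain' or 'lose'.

The clock's period scales as T ∝ 1/√g, so T'/T = √(9.809/9.763) = 1.00235.
In 86400 s of true time the clock registers 86400/1.00235 = 86197.2 s, so it loses 203 s.

lose 203 s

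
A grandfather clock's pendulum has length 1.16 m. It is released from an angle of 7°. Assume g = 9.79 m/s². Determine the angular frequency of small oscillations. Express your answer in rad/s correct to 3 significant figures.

ω = √(g/L) = √(9.79/1.16) = 2.91 rad/s.

2.91 rad/s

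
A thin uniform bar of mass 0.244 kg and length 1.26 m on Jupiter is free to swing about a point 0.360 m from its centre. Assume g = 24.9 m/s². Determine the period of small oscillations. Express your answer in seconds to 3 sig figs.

1.07 s

For a physical pendulum T = 2π√(I/(mgd)), with d = 0.3600 m from pivot to centre of mass.
I_cm = mL²/12 = 0.244 × 1.26²/12 = 0.03228 kg·m²; I = I_cm + md² = 0.03228 + 0.244 × 0.3600² = 0.06390 kg·m².
T = 2π√(0.06390/(0.244 × 24.9 × 0.3600)) = 1.07 s.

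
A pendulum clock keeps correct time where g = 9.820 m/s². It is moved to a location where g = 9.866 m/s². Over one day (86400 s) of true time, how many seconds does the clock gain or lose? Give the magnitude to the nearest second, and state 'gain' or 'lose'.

gain 202 s

The clock's period scales as T ∝ 1/√g, so T'/T = √(9.820/9.866) = 0.997666.
In 86400 s of true time the clock registers 86400/0.997666 = 86602.1 s, so it gains 202 s.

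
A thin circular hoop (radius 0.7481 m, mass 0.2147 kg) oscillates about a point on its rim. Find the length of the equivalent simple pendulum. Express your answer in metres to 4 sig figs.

The equivalent simple-pendulum length is L_eq = I/(md), where I is about the pivot and d = 0.74810 m.
I_cm = mR² = 0.12016 kg·m², so I = I_cm + md² = 0.12016 + 0.12016 = 0.24032 kg·m².
L_eq = 0.24032/(0.2147 × 0.74810) = 1.496 m.

1.496 m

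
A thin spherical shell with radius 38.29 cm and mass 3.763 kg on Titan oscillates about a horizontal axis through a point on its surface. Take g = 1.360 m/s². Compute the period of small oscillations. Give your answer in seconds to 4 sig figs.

I_cm = (2/3)mr² = 0.36780 kg·m². The pivot is at distance d = 0.3829 m from the centre of mass.
By the parallel-axis theorem, I = I_cm + md² = 0.36780 + 0.55170 = 0.91950 kg·m².
T = 2π√(I/(mgd)) = 2π√(0.91950/(3.763 × 1.360 × 0.3829)) = 4.304 s.

4.304 s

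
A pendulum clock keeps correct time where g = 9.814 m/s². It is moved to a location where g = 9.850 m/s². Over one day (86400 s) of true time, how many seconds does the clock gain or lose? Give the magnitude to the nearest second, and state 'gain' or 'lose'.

The clock's period scales as T ∝ 1/√g, so T'/T = √(9.814/9.850) = 0.998171.
In 86400 s of true time the clock registers 86400/0.998171 = 86558.3 s, so it gains 158 s.

gain 158 s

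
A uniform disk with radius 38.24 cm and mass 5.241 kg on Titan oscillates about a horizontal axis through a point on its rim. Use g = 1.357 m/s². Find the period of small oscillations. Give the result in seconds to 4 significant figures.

I_cm = ½mr² = 0.38320 kg·m². The pivot is at distance d = 0.3824 m from the centre of mass.
By the parallel-axis theorem, I = I_cm + md² = 0.38320 + 0.76639 = 1.1496 kg·m².
T = 2π√(I/(mgd)) = 2π√(1.1496/(5.241 × 1.357 × 0.3824)) = 4.085 s.

4.085 s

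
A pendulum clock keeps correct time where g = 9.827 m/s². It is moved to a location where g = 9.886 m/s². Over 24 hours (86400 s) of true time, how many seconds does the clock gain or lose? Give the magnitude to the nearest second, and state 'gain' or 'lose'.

The clock's period scales as T ∝ 1/√g, so T'/T = √(9.827/9.886) = 0.997012.
In 86400 s of true time the clock registers 86400/0.997012 = 86659.0 s, so it gains 259 s.

gain 259 s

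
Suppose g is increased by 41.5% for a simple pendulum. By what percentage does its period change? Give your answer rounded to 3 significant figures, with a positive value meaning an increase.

T ∝ 1/√g, so T'/T = 1/√(1.415) = 0.8407.
Percentage change in T = (0.8407 − 1) × 100% = -15.9%.

-15.9%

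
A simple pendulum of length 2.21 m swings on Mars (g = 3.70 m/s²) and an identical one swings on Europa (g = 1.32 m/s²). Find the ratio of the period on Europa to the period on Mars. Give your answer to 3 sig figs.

1.67

T ∝ 1/√g, so T₂/T₁ = √(g₁/g₂) = √(3.70/1.32) = 1.67.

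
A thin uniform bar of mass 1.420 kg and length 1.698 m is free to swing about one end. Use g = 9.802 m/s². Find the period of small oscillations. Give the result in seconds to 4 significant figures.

For a physical pendulum T = 2π√(I/(mgd)), with d = 0.84900 m from pivot to centre of mass.
I_cm = mL²/12 = 1.420 × 1.698²/12 = 0.34118 kg·m²; I = I_cm + md² = 0.34118 + 1.420 × 0.84900² = 1.3647 kg·m².
T = 2π√(1.3647/(1.420 × 9.802 × 0.84900)) = 2.135 s.

2.135 s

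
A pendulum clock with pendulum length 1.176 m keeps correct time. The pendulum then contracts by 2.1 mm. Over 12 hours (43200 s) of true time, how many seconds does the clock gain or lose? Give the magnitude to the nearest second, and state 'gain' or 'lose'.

T ∝ √L, so T'/T = √(1.17390/1.176) = 0.999107.
In 43200 s of true time the clock registers 43200/0.999107 = 43238.6 s, so it gains 39 s.

gain 39 s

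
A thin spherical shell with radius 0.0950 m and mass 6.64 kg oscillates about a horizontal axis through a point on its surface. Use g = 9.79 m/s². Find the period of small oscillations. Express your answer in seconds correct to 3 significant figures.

I_cm = (2/3)mr² = 0.03995 kg·m². The pivot is at distance d = 0.0950 m from the centre of mass.
By the parallel-axis theorem, I = I_cm + md² = 0.03995 + 0.05993 = 0.09988 kg·m².
T = 2π√(I/(mgd)) = 2π√(0.09988/(6.64 × 9.79 × 0.0950)) = 0.799 s.

0.799 s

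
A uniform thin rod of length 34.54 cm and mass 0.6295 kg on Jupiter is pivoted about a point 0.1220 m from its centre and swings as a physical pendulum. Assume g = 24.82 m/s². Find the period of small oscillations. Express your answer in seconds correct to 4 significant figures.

0.5689 s

For a physical pendulum T = 2π√(I/(mgd)), with d = 0.12200 m from pivot to centre of mass.
I_cm = mL²/12 = 0.6295 × 0.3454²/12 = 0.0062583 kg·m²; I = I_cm + md² = 0.0062583 + 0.6295 × 0.12200² = 0.015628 kg·m².
T = 2π√(0.015628/(0.6295 × 24.82 × 0.12200)) = 0.5689 s.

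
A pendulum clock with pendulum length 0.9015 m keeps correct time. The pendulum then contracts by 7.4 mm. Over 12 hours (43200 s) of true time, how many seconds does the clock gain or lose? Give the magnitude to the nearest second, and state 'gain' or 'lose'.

gain 178 s

T ∝ √L, so T'/T = √(0.89410/0.9015) = 0.995887.
In 43200 s of true time the clock registers 43200/0.995887 = 43378.4 s, so it gains 178 s.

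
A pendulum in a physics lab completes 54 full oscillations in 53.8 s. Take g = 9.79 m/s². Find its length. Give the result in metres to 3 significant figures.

T = 53.8/54 = 0.9963 s.
From T = 2π√(L/g), L = gT²/(4π²) = 9.79 × 0.9963²/(4π²) = 0.246 m.

0.246 m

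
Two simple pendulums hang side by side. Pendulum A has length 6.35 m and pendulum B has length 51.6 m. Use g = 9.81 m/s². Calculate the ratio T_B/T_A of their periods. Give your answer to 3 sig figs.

2.85

T ∝ √L, so T_B/T_A = √(L_B/L_A) = √(51.6/6.35) = 2.85.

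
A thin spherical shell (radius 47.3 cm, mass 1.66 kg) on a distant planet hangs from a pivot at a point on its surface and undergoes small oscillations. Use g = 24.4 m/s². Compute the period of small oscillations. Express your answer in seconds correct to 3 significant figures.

1.13 s

I_cm = (2/3)mr² = 0.2476 kg·m². The pivot is at distance d = 0.473 m from the centre of mass.
By the parallel-axis theorem, I = I_cm + md² = 0.2476 + 0.3714 = 0.6190 kg·m².
T = 2π√(I/(mgd)) = 2π√(0.6190/(1.66 × 24.4 × 0.473)) = 1.13 s.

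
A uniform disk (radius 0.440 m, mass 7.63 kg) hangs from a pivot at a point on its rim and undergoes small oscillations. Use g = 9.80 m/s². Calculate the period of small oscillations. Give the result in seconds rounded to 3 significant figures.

I_cm = ½mr² = 0.7386 kg·m². The pivot is at distance d = 0.440 m from the centre of mass.
By the parallel-axis theorem, I = I_cm + md² = 0.7386 + 1.477 = 2.216 kg·m².
T = 2π√(I/(mgd)) = 2π√(2.216/(7.63 × 9.80 × 0.440)) = 1.63 s.

1.63 s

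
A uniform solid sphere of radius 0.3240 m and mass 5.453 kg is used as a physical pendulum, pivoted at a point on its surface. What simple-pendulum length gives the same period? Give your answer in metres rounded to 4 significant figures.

0.4536 m

The equivalent simple-pendulum length is L_eq = I/(md), where I is about the pivot and d = 0.32400 m.
I_cm = (2/5)mR² = 0.22897 kg·m², so I = I_cm + md² = 0.22897 + 0.57243 = 0.80141 kg·m².
L_eq = 0.80141/(5.453 × 0.32400) = 0.4536 m.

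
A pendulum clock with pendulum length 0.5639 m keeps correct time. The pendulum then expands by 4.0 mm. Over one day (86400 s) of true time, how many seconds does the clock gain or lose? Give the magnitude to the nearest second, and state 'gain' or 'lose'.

lose 305 s

T ∝ √L, so T'/T = √(0.56790/0.5639) = 1.00354.
In 86400 s of true time the clock registers 86400/1.00354 = 86095.2 s, so it loses 305 s.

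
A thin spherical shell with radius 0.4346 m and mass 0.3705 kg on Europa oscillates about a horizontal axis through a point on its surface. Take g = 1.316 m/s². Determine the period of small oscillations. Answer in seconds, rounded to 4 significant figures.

4.661 s

I_cm = (2/3)mr² = 0.046653 kg·m². The pivot is at distance d = 0.4346 m from the centre of mass.
By the parallel-axis theorem, I = I_cm + md² = 0.046653 + 0.069979 = 0.11663 kg·m².
T = 2π√(I/(mgd)) = 2π√(0.11663/(0.3705 × 1.316 × 0.4346)) = 4.661 s.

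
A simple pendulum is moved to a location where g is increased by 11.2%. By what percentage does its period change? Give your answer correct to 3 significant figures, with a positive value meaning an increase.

-5.17%

T ∝ 1/√g, so T'/T = 1/√(1.112) = 0.9483.
Percentage change in T = (0.9483 − 1) × 100% = -5.17%.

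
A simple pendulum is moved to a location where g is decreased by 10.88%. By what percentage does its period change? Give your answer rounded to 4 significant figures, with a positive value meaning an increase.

T ∝ 1/√g, so T'/T = 1/√(0.89120) = 1.0593.
Percentage change in T = (1.0593 − 1) × 100% = 5.928%.

5.928%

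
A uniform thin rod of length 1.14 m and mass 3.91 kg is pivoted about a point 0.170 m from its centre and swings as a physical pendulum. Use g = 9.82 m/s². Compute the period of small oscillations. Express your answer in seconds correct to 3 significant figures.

1.80 s

For a physical pendulum T = 2π√(I/(mgd)), with d = 0.1700 m from pivot to centre of mass.
I_cm = mL²/12 = 3.91 × 1.14²/12 = 0.4235 kg·m²; I = I_cm + md² = 0.4235 + 3.91 × 0.1700² = 0.5365 kg·m².
T = 2π√(0.5365/(3.91 × 9.82 × 0.1700)) = 1.80 s.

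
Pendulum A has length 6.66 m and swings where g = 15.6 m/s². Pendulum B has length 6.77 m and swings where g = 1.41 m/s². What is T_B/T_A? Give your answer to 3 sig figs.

T = 2π√(L/g), so T_B/T_A = √((L_B/g_B)/(L_A/g_A)) = √((6.77/1.41)/(6.66/15.6)) = 3.35.

3.35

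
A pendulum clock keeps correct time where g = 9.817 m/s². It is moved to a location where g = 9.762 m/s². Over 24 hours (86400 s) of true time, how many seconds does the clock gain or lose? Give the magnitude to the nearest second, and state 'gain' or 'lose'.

The clock's period scales as T ∝ 1/√g, so T'/T = √(9.817/9.762) = 1.00281.
In 86400 s of true time the clock registers 86400/1.00281 = 86157.6 s, so it loses 242 s.

lose 242 s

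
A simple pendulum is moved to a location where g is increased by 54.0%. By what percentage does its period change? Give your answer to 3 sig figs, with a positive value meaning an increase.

-19.4%

T ∝ 1/√g, so T'/T = 1/√(1.540) = 0.8058.
Percentage change in T = (0.8058 − 1) × 100% = -19.4%.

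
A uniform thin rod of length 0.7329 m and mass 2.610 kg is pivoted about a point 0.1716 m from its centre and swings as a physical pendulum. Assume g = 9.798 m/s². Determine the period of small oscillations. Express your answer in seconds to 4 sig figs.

For a physical pendulum T = 2π√(I/(mgd)), with d = 0.17160 m from pivot to centre of mass.
I_cm = mL²/12 = 2.610 × 0.7329²/12 = 0.11683 kg·m²; I = I_cm + md² = 0.11683 + 2.610 × 0.17160² = 0.19368 kg·m².
T = 2π√(0.19368/(2.610 × 9.798 × 0.17160)) = 1.320 s.

1.320 s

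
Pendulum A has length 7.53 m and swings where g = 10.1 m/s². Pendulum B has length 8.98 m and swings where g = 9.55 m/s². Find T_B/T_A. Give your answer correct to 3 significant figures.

1.12

T = 2π√(L/g), so T_B/T_A = √((L_B/g_B)/(L_A/g_A)) = √((8.98/9.55)/(7.53/10.1)) = 1.12.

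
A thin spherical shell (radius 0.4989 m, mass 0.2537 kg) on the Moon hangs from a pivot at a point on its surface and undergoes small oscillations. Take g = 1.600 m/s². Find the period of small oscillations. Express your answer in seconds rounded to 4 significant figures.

4.530 s

I_cm = (2/3)mr² = 0.042097 kg·m². The pivot is at distance d = 0.4989 m from the centre of mass.
By the parallel-axis theorem, I = I_cm + md² = 0.042097 + 0.063146 = 0.10524 kg·m².
T = 2π√(I/(mgd)) = 2π√(0.10524/(0.2537 × 1.600 × 0.4989)) = 4.530 s.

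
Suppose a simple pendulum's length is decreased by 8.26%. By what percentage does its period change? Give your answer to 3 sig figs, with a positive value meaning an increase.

T ∝ √L, so T'/T = √(0.9174) = 0.9578.
Percentage change in T = (0.9578 − 1) × 100% = -4.22%.

-4.22%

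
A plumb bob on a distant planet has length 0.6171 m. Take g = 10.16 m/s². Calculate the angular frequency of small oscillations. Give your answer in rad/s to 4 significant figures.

4.058 rad/s

ω = √(g/L) = √(10.16/0.6171) = 4.058 rad/s.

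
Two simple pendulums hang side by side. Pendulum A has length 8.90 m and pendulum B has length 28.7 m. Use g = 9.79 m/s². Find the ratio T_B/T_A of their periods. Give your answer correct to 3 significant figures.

T ∝ √L, so T_B/T_A = √(L_B/L_A) = √(28.7/8.90) = 1.80.

1.80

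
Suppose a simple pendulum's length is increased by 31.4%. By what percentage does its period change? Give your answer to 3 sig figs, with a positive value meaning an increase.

14.6%

T ∝ √L, so T'/T = √(1.314) = 1.146.
Percentage change in T = (1.146 − 1) × 100% = 14.6%.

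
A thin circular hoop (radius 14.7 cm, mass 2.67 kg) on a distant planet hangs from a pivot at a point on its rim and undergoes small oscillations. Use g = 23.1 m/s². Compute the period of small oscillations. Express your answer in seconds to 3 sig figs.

I_cm = mr² = 0.05770 kg·m². The pivot is at distance d = 0.147 m from the centre of mass.
By the parallel-axis theorem, I = I_cm + md² = 0.05770 + 0.05770 = 0.1154 kg·m².
T = 2π√(I/(mgd)) = 2π√(0.1154/(2.67 × 23.1 × 0.147)) = 0.709 s.

0.709 s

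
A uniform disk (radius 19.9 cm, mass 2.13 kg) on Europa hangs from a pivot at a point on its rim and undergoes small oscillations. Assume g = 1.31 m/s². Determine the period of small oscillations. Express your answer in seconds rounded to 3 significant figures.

I_cm = ½mr² = 0.04218 kg·m². The pivot is at distance d = 0.199 m from the centre of mass.
By the parallel-axis theorem, I = I_cm + md² = 0.04218 + 0.08435 = 0.1265 kg·m².
T = 2π√(I/(mgd)) = 2π√(0.1265/(2.13 × 1.31 × 0.199)) = 3.00 s.

3.00 s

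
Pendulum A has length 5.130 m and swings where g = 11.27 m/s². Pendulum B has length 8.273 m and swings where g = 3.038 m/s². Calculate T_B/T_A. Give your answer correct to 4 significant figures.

T = 2π√(L/g), so T_B/T_A = √((L_B/g_B)/(L_A/g_A)) = √((8.273/3.038)/(5.130/11.27)) = 2.446.

2.446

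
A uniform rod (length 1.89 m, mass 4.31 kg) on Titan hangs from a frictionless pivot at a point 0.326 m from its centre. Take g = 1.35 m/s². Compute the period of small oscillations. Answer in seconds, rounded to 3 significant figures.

For a physical pendulum T = 2π√(I/(mgd)), with d = 0.3260 m from pivot to centre of mass.
I_cm = mL²/12 = 4.31 × 1.89²/12 = 1.283 kg·m²; I = I_cm + md² = 1.283 + 4.31 × 0.3260² = 1.741 kg·m².
T = 2π√(1.741/(4.31 × 1.35 × 0.3260)) = 6.02 s.

6.02 s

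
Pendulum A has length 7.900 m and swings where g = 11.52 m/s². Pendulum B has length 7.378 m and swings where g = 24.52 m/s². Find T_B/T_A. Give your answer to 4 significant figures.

0.6624

T = 2π√(L/g), so T_B/T_A = √((L_B/g_B)/(L_A/g_A)) = √((7.378/24.52)/(7.900/11.52)) = 0.6624.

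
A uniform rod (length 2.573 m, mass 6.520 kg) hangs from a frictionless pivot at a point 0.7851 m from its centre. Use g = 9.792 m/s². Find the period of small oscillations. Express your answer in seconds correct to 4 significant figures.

2.449 s

For a physical pendulum T = 2π√(I/(mgd)), with d = 0.78510 m from pivot to centre of mass.
I_cm = mL²/12 = 6.520 × 2.573²/12 = 3.5970 kg·m²; I = I_cm + md² = 3.5970 + 6.520 × 0.78510² = 7.6159 kg·m².
T = 2π√(7.6159/(6.520 × 9.792 × 0.78510)) = 2.449 s.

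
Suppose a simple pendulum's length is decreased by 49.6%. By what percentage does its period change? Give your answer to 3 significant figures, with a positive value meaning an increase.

T ∝ √L, so T'/T = √(0.5040) = 0.7099.
Percentage change in T = (0.7099 − 1) × 100% = -29.0%.

-29.0%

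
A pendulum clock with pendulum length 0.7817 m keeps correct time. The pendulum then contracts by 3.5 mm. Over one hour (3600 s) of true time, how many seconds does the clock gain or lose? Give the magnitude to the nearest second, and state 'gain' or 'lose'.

T ∝ √L, so T'/T = √(0.77820/0.7817) = 0.997759.
In 3600 s of true time the clock registers 3600/0.997759 = 3608.1 s, so it gains 8 s.

gain 8 s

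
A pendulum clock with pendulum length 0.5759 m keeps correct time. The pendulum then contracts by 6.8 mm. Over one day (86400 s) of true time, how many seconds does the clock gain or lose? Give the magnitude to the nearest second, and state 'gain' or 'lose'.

T ∝ √L, so T'/T = √(0.56910/0.5759) = 0.994079.
In 86400 s of true time the clock registers 86400/0.994079 = 86914.7 s, so it gains 515 s.

gain 515 s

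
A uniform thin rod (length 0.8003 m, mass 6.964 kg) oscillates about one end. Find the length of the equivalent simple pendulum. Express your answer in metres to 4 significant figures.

0.5335 m

The equivalent simple-pendulum length is L_eq = I/(md), where I is about the pivot and d = 0.40015 m.
I_cm = (1/12)mL² = 0.37169 kg·m², so I = I_cm + md² = 0.37169 + 1.1151 = 1.4868 kg·m².
L_eq = 1.4868/(6.964 × 0.40015) = 0.5335 m.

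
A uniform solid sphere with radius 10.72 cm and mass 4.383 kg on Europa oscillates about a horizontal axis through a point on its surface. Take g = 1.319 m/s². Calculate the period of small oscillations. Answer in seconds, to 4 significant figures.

2.119 s

I_cm = (2/5)mr² = 0.020147 kg·m². The pivot is at distance d = 0.1072 m from the centre of mass.
By the parallel-axis theorem, I = I_cm + md² = 0.020147 + 0.050369 = 0.070516 kg·m².
T = 2π√(I/(mgd)) = 2π√(0.070516/(4.383 × 1.319 × 0.1072)) = 2.119 s.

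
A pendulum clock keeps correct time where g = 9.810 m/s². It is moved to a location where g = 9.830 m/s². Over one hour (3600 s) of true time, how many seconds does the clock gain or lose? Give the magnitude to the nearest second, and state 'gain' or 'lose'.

The clock's period scales as T ∝ 1/√g, so T'/T = √(9.810/9.830) = 0.998982.
In 3600 s of true time the clock registers 3600/0.998982 = 3603.7 s, so it gains 4 s.

gain 4 s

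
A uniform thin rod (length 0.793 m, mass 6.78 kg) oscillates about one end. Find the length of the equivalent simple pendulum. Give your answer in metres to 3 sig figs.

The equivalent simple-pendulum length is L_eq = I/(md), where I is about the pivot and d = 0.3965 m.
I_cm = (1/12)mL² = 0.3553 kg·m², so I = I_cm + md² = 0.3553 + 1.066 = 1.421 kg·m².
L_eq = 1.421/(6.78 × 0.3965) = 0.529 m.

0.529 m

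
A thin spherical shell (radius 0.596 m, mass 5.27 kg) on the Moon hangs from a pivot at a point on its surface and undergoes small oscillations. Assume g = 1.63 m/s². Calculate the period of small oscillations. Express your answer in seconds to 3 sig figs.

I_cm = (2/3)mr² = 1.248 kg·m². The pivot is at distance d = 0.596 m from the centre of mass.
By the parallel-axis theorem, I = I_cm + md² = 1.248 + 1.872 = 3.120 kg·m².
T = 2π√(I/(mgd)) = 2π√(3.120/(5.27 × 1.63 × 0.596)) = 4.90 s.

4.90 s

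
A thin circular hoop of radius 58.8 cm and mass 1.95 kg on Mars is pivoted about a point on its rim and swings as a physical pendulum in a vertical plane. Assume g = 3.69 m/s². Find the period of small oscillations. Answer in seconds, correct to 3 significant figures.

I_cm = mr² = 0.6742 kg·m². The pivot is at distance d = 0.588 m from the centre of mass.
By the parallel-axis theorem, I = I_cm + md² = 0.6742 + 0.6742 = 1.348 kg·m².
T = 2π√(I/(mgd)) = 2π√(1.348/(1.95 × 3.69 × 0.588)) = 3.55 s.

3.55 s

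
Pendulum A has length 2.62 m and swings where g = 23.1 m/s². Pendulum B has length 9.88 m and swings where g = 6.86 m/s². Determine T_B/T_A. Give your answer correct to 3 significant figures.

3.56

T = 2π√(L/g), so T_B/T_A = √((L_B/g_B)/(L_A/g_A)) = √((9.88/6.86)/(2.62/23.1)) = 3.56.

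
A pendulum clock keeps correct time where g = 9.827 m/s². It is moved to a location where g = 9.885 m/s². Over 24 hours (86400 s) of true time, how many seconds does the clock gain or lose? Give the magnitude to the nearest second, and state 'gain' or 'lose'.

The clock's period scales as T ∝ 1/√g, so T'/T = √(9.827/9.885) = 0.997062.
In 86400 s of true time the clock registers 86400/0.997062 = 86654.6 s, so it gains 255 s.

gain 255 s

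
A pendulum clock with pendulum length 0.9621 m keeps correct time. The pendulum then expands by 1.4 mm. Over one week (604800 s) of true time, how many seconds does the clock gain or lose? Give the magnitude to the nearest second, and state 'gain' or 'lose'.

T ∝ √L, so T'/T = √(0.96350/0.9621) = 1.00073.
In 604800 s of true time the clock registers 604800/1.00073 = 604360.4 s, so it loses 440 s.

lose 440 s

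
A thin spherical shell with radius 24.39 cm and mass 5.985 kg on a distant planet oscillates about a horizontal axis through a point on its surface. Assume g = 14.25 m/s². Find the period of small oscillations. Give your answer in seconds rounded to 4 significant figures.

1.061 s

I_cm = (2/3)mr² = 0.23735 kg·m². The pivot is at distance d = 0.2439 m from the centre of mass.
By the parallel-axis theorem, I = I_cm + md² = 0.23735 + 0.35603 = 0.59338 kg·m².
T = 2π√(I/(mgd)) = 2π√(0.59338/(5.985 × 14.25 × 0.2439)) = 1.061 s.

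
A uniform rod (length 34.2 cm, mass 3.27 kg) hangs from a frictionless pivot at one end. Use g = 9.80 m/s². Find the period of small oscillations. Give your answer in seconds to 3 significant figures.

For a physical pendulum T = 2π√(I/(mgd)), with d = 0.1710 m from pivot to centre of mass.
I_cm = mL²/12 = 3.27 × 0.342²/12 = 0.03187 kg·m²; I = I_cm + md² = 0.03187 + 3.27 × 0.1710² = 0.1275 kg·m².
T = 2π√(0.1275/(3.27 × 9.80 × 0.1710)) = 0.958 s.

0.958 s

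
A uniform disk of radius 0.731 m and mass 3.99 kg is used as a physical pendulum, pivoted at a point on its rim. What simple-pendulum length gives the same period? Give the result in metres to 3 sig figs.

The equivalent simple-pendulum length is L_eq = I/(md), where I is about the pivot and d = 0.7310 m.
I_cm = ½mR² = 1.066 kg·m², so I = I_cm + md² = 1.066 + 2.132 = 3.198 kg·m².
L_eq = 3.198/(3.99 × 0.7310) = 1.10 m.

1.10 m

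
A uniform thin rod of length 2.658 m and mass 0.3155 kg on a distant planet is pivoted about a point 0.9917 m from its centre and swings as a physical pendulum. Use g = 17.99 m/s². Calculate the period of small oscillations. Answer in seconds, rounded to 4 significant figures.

1.865 s

For a physical pendulum T = 2π√(I/(mgd)), with d = 0.99170 m from pivot to centre of mass.
I_cm = mL²/12 = 0.3155 × 2.658²/12 = 0.18575 kg·m²; I = I_cm + md² = 0.18575 + 0.3155 × 0.99170² = 0.49603 kg·m².
T = 2π√(0.49603/(0.3155 × 17.99 × 0.99170)) = 1.865 s.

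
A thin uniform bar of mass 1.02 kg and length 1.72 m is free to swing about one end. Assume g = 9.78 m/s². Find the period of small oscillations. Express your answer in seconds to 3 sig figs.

For a physical pendulum T = 2π√(I/(mgd)), with d = 0.8600 m from pivot to centre of mass.
I_cm = mL²/12 = 1.02 × 1.72²/12 = 0.2515 kg·m²; I = I_cm + md² = 0.2515 + 1.02 × 0.8600² = 1.006 kg·m².
T = 2π√(1.006/(1.02 × 9.78 × 0.8600)) = 2.15 s.

2.15 s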